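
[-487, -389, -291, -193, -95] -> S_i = -487 + 98*i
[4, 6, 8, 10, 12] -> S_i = 4 + 2*i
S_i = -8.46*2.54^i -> [-8.46, -21.49, -54.58, -138.63, -352.13]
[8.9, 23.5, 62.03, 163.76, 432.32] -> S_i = 8.90*2.64^i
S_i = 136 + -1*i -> [136, 135, 134, 133, 132]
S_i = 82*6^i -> [82, 492, 2952, 17712, 106272]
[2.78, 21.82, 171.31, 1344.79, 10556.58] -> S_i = 2.78*7.85^i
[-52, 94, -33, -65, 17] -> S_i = Random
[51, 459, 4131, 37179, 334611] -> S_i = 51*9^i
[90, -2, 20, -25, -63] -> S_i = Random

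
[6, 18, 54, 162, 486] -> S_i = 6*3^i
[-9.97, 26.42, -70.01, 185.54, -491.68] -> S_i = -9.97*(-2.65)^i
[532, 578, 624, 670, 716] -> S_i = 532 + 46*i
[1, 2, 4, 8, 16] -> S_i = 1*2^i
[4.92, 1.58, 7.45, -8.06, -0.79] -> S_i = Random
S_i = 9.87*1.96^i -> [9.87, 19.35, 37.92, 74.32, 145.66]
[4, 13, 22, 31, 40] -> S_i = 4 + 9*i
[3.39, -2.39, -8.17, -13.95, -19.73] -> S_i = 3.39 + -5.78*i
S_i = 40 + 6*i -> [40, 46, 52, 58, 64]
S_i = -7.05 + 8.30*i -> [-7.05, 1.25, 9.55, 17.85, 26.15]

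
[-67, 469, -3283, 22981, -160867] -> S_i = -67*-7^i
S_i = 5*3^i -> [5, 15, 45, 135, 405]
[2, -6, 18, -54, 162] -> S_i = 2*-3^i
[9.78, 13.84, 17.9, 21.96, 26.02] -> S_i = 9.78 + 4.06*i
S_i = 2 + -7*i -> [2, -5, -12, -19, -26]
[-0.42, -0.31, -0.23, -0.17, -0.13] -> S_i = -0.42*0.74^i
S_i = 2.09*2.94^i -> [2.09, 6.14, 18.07, 53.11, 156.15]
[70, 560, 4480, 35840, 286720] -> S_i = 70*8^i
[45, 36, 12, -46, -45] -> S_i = Random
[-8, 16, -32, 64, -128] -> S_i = -8*-2^i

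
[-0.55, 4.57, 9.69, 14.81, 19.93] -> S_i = -0.55 + 5.12*i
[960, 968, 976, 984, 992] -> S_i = 960 + 8*i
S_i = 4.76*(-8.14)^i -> [4.76, -38.75, 315.4, -2567.32, 20897.99]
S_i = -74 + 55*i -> [-74, -19, 36, 91, 146]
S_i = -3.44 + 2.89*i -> [-3.44, -0.55, 2.34, 5.23, 8.12]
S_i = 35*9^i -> [35, 315, 2835, 25515, 229635]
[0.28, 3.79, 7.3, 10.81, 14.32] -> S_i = 0.28 + 3.51*i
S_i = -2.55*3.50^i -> [-2.55, -8.92, -31.24, -109.33, -382.66]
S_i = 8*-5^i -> [8, -40, 200, -1000, 5000]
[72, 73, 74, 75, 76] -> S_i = 72 + 1*i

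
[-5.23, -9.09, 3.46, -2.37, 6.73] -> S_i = Random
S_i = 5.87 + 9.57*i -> [5.87, 15.44, 25.01, 34.58, 44.15]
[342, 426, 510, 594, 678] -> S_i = 342 + 84*i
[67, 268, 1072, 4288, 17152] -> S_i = 67*4^i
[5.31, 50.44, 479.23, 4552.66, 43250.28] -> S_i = 5.31*9.50^i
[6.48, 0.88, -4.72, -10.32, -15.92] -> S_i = 6.48 + -5.60*i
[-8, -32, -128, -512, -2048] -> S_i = -8*4^i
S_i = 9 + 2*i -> [9, 11, 13, 15, 17]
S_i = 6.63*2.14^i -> [6.63, 14.19, 30.36, 64.98, 139.05]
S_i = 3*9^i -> [3, 27, 243, 2187, 19683]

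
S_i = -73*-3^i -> [-73, 219, -657, 1971, -5913]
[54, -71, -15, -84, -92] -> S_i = Random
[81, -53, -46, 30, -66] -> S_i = Random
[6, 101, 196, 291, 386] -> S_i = 6 + 95*i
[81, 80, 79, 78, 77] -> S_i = 81 + -1*i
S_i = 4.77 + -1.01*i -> [4.77, 3.76, 2.75, 1.74, 0.73]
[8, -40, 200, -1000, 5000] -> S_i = 8*-5^i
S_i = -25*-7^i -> [-25, 175, -1225, 8575, -60025]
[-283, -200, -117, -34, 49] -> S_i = -283 + 83*i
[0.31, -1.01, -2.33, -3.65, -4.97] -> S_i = 0.31 + -1.32*i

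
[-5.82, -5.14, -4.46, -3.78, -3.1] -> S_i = -5.82 + 0.68*i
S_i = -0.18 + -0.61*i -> [-0.18, -0.79, -1.4, -2.01, -2.62]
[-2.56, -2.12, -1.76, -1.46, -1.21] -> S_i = -2.56*0.83^i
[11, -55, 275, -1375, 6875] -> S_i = 11*-5^i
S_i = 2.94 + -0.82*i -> [2.94, 2.12, 1.3, 0.48, -0.34]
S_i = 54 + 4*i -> [54, 58, 62, 66, 70]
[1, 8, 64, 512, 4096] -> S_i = 1*8^i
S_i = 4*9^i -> [4, 36, 324, 2916, 26244]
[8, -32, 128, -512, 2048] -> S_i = 8*-4^i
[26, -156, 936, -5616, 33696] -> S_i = 26*-6^i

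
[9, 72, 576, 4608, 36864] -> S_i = 9*8^i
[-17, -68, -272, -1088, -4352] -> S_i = -17*4^i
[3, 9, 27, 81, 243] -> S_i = 3*3^i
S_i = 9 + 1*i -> [9, 10, 11, 12, 13]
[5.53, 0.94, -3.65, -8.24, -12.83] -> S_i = 5.53 + -4.59*i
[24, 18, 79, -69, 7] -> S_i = Random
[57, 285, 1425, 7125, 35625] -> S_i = 57*5^i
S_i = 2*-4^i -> [2, -8, 32, -128, 512]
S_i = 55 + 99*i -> [55, 154, 253, 352, 451]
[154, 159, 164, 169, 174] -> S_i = 154 + 5*i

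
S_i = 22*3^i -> [22, 66, 198, 594, 1782]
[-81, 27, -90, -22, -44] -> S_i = Random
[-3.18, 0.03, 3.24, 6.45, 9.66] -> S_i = -3.18 + 3.21*i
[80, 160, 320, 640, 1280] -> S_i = 80*2^i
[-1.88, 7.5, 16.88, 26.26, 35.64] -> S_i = -1.88 + 9.38*i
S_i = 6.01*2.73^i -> [6.01, 16.41, 44.79, 122.28, 333.83]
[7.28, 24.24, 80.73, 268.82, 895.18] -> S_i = 7.28*3.33^i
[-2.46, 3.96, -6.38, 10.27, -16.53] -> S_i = -2.46*(-1.61)^i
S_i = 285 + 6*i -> [285, 291, 297, 303, 309]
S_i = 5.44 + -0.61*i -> [5.44, 4.83, 4.22, 3.61, 3.0]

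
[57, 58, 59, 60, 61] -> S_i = 57 + 1*i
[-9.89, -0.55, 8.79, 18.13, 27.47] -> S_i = -9.89 + 9.34*i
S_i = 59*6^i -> [59, 354, 2124, 12744, 76464]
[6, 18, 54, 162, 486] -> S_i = 6*3^i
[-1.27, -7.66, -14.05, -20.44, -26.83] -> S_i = -1.27 + -6.39*i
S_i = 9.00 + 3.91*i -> [9.0, 12.91, 16.82, 20.73, 24.64]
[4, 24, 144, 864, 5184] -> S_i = 4*6^i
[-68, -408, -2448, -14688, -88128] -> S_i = -68*6^i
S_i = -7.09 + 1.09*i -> [-7.09, -6.0, -4.91, -3.82, -2.73]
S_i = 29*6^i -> [29, 174, 1044, 6264, 37584]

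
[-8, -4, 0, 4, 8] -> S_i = -8 + 4*i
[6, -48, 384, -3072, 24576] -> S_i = 6*-8^i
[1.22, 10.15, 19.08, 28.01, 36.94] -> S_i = 1.22 + 8.93*i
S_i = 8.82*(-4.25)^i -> [8.82, -37.48, 159.31, -677.07, 2877.56]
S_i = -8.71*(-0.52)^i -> [-8.71, 4.53, -2.36, 1.22, -0.64]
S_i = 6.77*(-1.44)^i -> [6.77, -9.75, 14.04, -20.22, 29.11]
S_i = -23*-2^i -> [-23, 46, -92, 184, -368]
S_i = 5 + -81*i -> [5, -76, -157, -238, -319]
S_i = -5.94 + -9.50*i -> [-5.94, -15.44, -24.94, -34.44, -43.94]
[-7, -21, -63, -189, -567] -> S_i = -7*3^i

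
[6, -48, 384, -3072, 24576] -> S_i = 6*-8^i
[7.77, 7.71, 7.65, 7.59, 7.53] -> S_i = 7.77 + -0.06*i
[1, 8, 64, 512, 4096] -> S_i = 1*8^i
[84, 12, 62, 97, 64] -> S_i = Random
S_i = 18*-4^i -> [18, -72, 288, -1152, 4608]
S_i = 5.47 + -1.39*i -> [5.47, 4.08, 2.69, 1.3, -0.09]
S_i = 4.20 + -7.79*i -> [4.2, -3.59, -11.38, -19.17, -26.96]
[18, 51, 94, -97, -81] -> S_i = Random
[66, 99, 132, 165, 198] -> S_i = 66 + 33*i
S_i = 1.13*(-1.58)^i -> [1.13, -1.79, 2.82, -4.46, 7.04]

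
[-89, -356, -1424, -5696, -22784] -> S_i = -89*4^i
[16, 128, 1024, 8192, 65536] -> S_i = 16*8^i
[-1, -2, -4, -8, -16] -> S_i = -1*2^i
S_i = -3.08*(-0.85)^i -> [-3.08, 2.62, -2.23, 1.89, -1.61]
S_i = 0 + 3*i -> [0, 3, 6, 9, 12]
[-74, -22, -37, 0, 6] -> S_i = Random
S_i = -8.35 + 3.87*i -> [-8.35, -4.48, -0.61, 3.26, 7.13]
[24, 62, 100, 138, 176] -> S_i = 24 + 38*i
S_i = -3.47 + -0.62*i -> [-3.47, -4.09, -4.71, -5.33, -5.95]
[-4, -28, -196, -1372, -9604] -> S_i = -4*7^i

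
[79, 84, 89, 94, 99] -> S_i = 79 + 5*i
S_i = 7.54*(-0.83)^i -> [7.54, -6.26, 5.19, -4.31, 3.58]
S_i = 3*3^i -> [3, 9, 27, 81, 243]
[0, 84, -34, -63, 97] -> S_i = Random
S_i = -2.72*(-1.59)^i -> [-2.72, 4.32, -6.88, 10.93, -17.38]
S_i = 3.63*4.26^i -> [3.63, 15.46, 65.88, 280.63, 1195.49]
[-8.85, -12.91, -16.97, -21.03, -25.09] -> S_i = -8.85 + -4.06*i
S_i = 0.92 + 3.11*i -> [0.92, 4.03, 7.14, 10.25, 13.36]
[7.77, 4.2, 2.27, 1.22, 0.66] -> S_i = 7.77*0.54^i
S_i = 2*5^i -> [2, 10, 50, 250, 1250]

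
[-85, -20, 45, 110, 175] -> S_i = -85 + 65*i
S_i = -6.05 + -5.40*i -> [-6.05, -11.45, -16.85, -22.25, -27.65]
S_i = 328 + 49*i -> [328, 377, 426, 475, 524]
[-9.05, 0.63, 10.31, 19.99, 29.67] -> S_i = -9.05 + 9.68*i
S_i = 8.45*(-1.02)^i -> [8.45, -8.62, 8.79, -8.97, 9.15]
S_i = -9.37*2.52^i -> [-9.37, -23.61, -59.5, -149.95, -377.87]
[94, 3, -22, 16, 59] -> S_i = Random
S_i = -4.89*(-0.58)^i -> [-4.89, 2.84, -1.64, 0.95, -0.55]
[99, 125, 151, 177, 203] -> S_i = 99 + 26*i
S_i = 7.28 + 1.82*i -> [7.28, 9.1, 10.92, 12.74, 14.56]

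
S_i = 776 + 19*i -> [776, 795, 814, 833, 852]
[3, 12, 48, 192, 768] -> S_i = 3*4^i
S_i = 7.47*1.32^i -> [7.47, 9.86, 13.02, 17.18, 22.68]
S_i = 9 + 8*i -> [9, 17, 25, 33, 41]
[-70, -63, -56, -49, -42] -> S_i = -70 + 7*i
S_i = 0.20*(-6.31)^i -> [0.2, -1.26, 7.96, -50.25, 317.06]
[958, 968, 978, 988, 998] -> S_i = 958 + 10*i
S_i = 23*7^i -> [23, 161, 1127, 7889, 55223]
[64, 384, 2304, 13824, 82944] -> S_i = 64*6^i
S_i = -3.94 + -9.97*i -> [-3.94, -13.91, -23.88, -33.85, -43.82]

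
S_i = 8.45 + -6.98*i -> [8.45, 1.47, -5.51, -12.49, -19.47]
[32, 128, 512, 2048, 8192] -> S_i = 32*4^i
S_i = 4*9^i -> [4, 36, 324, 2916, 26244]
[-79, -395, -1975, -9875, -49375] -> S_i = -79*5^i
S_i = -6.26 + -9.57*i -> [-6.26, -15.83, -25.4, -34.97, -44.54]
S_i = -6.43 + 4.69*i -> [-6.43, -1.74, 2.95, 7.64, 12.33]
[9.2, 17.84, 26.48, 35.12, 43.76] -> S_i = 9.20 + 8.64*i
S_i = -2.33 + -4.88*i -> [-2.33, -7.21, -12.09, -16.97, -21.85]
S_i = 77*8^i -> [77, 616, 4928, 39424, 315392]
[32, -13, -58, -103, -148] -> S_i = 32 + -45*i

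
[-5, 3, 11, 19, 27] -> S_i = -5 + 8*i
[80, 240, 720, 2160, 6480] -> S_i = 80*3^i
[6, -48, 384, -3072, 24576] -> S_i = 6*-8^i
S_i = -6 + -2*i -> [-6, -8, -10, -12, -14]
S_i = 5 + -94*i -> [5, -89, -183, -277, -371]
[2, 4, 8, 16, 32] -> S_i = 2*2^i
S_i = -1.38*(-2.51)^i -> [-1.38, 3.46, -8.69, 21.82, -54.77]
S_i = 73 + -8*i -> [73, 65, 57, 49, 41]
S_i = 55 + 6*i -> [55, 61, 67, 73, 79]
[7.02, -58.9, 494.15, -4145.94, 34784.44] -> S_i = 7.02*(-8.39)^i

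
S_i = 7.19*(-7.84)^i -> [7.19, -56.37, 441.94, -3464.79, 27163.96]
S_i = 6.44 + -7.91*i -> [6.44, -1.47, -9.38, -17.29, -25.2]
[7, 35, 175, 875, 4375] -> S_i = 7*5^i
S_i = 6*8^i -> [6, 48, 384, 3072, 24576]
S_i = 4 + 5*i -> [4, 9, 14, 19, 24]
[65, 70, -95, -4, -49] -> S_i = Random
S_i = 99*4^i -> [99, 396, 1584, 6336, 25344]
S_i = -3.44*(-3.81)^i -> [-3.44, 13.11, -49.94, 190.25, -724.87]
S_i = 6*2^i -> [6, 12, 24, 48, 96]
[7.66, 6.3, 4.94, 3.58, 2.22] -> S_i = 7.66 + -1.36*i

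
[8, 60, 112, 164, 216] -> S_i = 8 + 52*i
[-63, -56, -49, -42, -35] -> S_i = -63 + 7*i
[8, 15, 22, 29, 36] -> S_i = 8 + 7*i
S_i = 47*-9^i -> [47, -423, 3807, -34263, 308367]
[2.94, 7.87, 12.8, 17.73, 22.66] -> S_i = 2.94 + 4.93*i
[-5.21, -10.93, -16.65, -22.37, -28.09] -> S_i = -5.21 + -5.72*i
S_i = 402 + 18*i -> [402, 420, 438, 456, 474]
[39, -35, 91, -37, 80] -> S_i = Random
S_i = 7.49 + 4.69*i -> [7.49, 12.18, 16.87, 21.56, 26.25]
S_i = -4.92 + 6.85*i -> [-4.92, 1.93, 8.78, 15.63, 22.48]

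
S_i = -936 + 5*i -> [-936, -931, -926, -921, -916]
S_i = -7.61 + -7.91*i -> [-7.61, -15.52, -23.43, -31.34, -39.25]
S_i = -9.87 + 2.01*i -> [-9.87, -7.86, -5.85, -3.84, -1.83]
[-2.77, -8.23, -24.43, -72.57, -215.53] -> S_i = -2.77*2.97^i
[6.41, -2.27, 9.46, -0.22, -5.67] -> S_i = Random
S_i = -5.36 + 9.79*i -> [-5.36, 4.43, 14.22, 24.01, 33.8]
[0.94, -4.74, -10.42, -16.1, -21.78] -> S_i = 0.94 + -5.68*i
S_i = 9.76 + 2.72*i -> [9.76, 12.48, 15.2, 17.92, 20.64]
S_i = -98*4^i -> [-98, -392, -1568, -6272, -25088]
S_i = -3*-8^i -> [-3, 24, -192, 1536, -12288]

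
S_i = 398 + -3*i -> [398, 395, 392, 389, 386]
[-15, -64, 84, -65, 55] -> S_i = Random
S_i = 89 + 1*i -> [89, 90, 91, 92, 93]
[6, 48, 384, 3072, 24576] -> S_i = 6*8^i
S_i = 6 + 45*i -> [6, 51, 96, 141, 186]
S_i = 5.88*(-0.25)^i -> [5.88, -1.47, 0.37, -0.09, 0.02]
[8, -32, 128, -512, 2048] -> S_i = 8*-4^i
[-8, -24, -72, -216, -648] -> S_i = -8*3^i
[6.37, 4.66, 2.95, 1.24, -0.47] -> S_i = 6.37 + -1.71*i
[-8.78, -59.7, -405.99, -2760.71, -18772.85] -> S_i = -8.78*6.80^i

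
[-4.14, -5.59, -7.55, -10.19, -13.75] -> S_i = -4.14*1.35^i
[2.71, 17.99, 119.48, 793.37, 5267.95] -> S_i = 2.71*6.64^i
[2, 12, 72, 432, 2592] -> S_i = 2*6^i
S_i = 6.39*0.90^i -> [6.39, 5.75, 5.18, 4.66, 4.19]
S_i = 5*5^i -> [5, 25, 125, 625, 3125]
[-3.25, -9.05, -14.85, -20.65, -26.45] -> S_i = -3.25 + -5.80*i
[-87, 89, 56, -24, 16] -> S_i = Random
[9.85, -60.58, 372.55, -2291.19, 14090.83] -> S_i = 9.85*(-6.15)^i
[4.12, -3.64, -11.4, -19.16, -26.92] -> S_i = 4.12 + -7.76*i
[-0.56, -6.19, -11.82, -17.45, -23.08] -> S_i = -0.56 + -5.63*i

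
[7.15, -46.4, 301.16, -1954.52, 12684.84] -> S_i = 7.15*(-6.49)^i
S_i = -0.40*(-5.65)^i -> [-0.4, 2.26, -12.77, 72.14, -407.62]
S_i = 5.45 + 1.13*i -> [5.45, 6.58, 7.71, 8.84, 9.97]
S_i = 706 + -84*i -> [706, 622, 538, 454, 370]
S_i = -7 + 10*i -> [-7, 3, 13, 23, 33]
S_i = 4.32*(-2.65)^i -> [4.32, -11.45, 30.34, -80.39, 213.04]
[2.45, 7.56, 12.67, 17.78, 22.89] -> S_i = 2.45 + 5.11*i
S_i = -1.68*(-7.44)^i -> [-1.68, 12.5, -92.99, 691.88, -5147.56]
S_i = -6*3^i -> [-6, -18, -54, -162, -486]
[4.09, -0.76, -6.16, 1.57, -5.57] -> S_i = Random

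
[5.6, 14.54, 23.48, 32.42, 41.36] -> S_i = 5.60 + 8.94*i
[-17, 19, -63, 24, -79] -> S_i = Random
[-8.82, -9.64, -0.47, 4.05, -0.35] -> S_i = Random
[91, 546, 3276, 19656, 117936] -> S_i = 91*6^i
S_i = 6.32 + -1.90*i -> [6.32, 4.42, 2.52, 0.62, -1.28]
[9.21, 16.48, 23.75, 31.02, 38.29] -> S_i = 9.21 + 7.27*i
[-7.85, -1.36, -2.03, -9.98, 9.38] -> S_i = Random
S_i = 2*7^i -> [2, 14, 98, 686, 4802]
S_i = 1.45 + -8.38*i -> [1.45, -6.93, -15.31, -23.69, -32.07]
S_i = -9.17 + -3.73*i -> [-9.17, -12.9, -16.63, -20.36, -24.09]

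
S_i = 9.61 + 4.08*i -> [9.61, 13.69, 17.77, 21.85, 25.93]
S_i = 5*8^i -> [5, 40, 320, 2560, 20480]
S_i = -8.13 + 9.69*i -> [-8.13, 1.56, 11.25, 20.94, 30.63]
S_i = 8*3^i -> [8, 24, 72, 216, 648]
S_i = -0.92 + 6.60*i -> [-0.92, 5.68, 12.28, 18.88, 25.48]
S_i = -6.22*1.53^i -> [-6.22, -9.52, -14.56, -22.28, -34.08]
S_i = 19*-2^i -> [19, -38, 76, -152, 304]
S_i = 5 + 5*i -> [5, 10, 15, 20, 25]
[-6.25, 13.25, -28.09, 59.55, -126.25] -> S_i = -6.25*(-2.12)^i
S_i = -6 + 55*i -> [-6, 49, 104, 159, 214]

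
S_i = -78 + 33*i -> [-78, -45, -12, 21, 54]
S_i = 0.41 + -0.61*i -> [0.41, -0.2, -0.81, -1.42, -2.03]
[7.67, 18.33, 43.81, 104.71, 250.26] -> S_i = 7.67*2.39^i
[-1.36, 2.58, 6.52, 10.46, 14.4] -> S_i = -1.36 + 3.94*i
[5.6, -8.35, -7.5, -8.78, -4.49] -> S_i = Random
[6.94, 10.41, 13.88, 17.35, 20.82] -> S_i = 6.94 + 3.47*i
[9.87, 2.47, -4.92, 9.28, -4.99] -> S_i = Random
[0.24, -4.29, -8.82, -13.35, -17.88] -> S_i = 0.24 + -4.53*i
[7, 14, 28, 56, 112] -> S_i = 7*2^i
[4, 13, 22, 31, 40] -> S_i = 4 + 9*i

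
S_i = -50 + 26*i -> [-50, -24, 2, 28, 54]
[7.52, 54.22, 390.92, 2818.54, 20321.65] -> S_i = 7.52*7.21^i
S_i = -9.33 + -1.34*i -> [-9.33, -10.67, -12.01, -13.35, -14.69]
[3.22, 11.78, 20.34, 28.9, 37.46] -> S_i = 3.22 + 8.56*i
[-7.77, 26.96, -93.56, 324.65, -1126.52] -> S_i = -7.77*(-3.47)^i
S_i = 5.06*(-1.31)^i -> [5.06, -6.63, 8.68, -11.38, 14.9]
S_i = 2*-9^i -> [2, -18, 162, -1458, 13122]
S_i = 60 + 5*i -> [60, 65, 70, 75, 80]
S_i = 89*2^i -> [89, 178, 356, 712, 1424]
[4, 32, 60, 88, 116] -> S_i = 4 + 28*i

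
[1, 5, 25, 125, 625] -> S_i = 1*5^i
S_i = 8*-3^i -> [8, -24, 72, -216, 648]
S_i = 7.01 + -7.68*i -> [7.01, -0.67, -8.35, -16.03, -23.71]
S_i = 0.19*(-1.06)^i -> [0.19, -0.2, 0.21, -0.23, 0.24]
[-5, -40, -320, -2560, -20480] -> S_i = -5*8^i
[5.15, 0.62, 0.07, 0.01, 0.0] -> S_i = 5.15*0.12^i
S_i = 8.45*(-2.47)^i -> [8.45, -20.87, 51.55, -127.33, 314.52]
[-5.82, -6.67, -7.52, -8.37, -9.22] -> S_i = -5.82 + -0.85*i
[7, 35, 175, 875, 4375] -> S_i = 7*5^i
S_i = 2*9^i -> [2, 18, 162, 1458, 13122]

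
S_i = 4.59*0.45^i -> [4.59, 2.07, 0.93, 0.42, 0.19]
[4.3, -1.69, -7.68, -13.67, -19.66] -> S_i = 4.30 + -5.99*i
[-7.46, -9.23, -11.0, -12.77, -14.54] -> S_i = -7.46 + -1.77*i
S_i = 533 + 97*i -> [533, 630, 727, 824, 921]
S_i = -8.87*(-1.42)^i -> [-8.87, 12.6, -17.89, 25.4, -36.06]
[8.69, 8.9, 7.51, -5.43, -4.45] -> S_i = Random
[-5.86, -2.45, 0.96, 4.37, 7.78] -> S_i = -5.86 + 3.41*i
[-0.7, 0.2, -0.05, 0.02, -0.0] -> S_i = -0.70*(-0.28)^i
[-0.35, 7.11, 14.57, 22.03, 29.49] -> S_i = -0.35 + 7.46*i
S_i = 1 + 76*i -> [1, 77, 153, 229, 305]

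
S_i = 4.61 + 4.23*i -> [4.61, 8.84, 13.07, 17.3, 21.53]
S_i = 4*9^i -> [4, 36, 324, 2916, 26244]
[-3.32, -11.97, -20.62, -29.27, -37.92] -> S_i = -3.32 + -8.65*i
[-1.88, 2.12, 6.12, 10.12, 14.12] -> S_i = -1.88 + 4.00*i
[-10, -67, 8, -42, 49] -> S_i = Random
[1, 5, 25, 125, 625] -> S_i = 1*5^i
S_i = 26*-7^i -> [26, -182, 1274, -8918, 62426]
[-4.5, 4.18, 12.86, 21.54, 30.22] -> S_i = -4.50 + 8.68*i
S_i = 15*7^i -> [15, 105, 735, 5145, 36015]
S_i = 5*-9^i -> [5, -45, 405, -3645, 32805]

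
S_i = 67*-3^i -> [67, -201, 603, -1809, 5427]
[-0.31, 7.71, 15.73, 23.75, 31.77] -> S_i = -0.31 + 8.02*i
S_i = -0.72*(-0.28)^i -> [-0.72, 0.2, -0.06, 0.02, -0.0]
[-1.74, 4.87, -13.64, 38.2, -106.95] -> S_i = -1.74*(-2.80)^i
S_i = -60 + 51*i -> [-60, -9, 42, 93, 144]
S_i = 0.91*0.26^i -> [0.91, 0.24, 0.06, 0.02, 0.0]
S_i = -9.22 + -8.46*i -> [-9.22, -17.68, -26.14, -34.6, -43.06]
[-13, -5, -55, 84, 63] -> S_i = Random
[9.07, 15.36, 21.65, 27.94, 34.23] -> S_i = 9.07 + 6.29*i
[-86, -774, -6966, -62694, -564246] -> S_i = -86*9^i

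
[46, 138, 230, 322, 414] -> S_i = 46 + 92*i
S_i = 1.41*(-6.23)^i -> [1.41, -8.78, 54.73, -340.94, 2124.08]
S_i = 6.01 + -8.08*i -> [6.01, -2.07, -10.15, -18.23, -26.31]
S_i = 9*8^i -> [9, 72, 576, 4608, 36864]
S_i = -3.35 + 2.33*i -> [-3.35, -1.02, 1.31, 3.64, 5.97]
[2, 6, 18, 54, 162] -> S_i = 2*3^i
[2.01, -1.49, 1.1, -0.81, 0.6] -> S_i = 2.01*(-0.74)^i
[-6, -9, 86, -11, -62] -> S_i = Random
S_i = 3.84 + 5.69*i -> [3.84, 9.53, 15.22, 20.91, 26.6]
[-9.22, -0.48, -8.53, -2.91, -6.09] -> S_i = Random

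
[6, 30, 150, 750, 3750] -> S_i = 6*5^i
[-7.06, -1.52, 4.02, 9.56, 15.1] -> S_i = -7.06 + 5.54*i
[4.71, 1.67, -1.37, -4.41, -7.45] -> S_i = 4.71 + -3.04*i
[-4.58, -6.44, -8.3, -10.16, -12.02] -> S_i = -4.58 + -1.86*i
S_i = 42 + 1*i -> [42, 43, 44, 45, 46]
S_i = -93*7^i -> [-93, -651, -4557, -31899, -223293]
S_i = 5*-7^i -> [5, -35, 245, -1715, 12005]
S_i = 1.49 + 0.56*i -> [1.49, 2.05, 2.61, 3.17, 3.73]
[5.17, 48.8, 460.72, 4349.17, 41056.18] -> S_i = 5.17*9.44^i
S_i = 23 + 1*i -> [23, 24, 25, 26, 27]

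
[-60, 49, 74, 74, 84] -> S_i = Random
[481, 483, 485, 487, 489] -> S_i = 481 + 2*i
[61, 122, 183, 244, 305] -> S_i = 61 + 61*i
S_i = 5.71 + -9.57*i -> [5.71, -3.86, -13.43, -23.0, -32.57]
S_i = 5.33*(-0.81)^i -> [5.33, -4.32, 3.5, -2.83, 2.29]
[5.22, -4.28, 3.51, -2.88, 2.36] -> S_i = 5.22*(-0.82)^i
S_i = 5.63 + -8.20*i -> [5.63, -2.57, -10.77, -18.97, -27.17]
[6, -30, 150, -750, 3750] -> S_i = 6*-5^i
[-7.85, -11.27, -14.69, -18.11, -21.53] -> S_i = -7.85 + -3.42*i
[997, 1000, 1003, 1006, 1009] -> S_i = 997 + 3*i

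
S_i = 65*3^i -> [65, 195, 585, 1755, 5265]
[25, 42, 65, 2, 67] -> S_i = Random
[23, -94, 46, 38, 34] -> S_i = Random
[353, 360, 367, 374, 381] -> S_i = 353 + 7*i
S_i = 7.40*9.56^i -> [7.4, 70.74, 676.31, 6465.55, 61810.65]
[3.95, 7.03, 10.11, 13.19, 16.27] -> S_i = 3.95 + 3.08*i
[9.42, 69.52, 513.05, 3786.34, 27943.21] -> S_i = 9.42*7.38^i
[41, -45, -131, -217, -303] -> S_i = 41 + -86*i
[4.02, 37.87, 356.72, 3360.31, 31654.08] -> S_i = 4.02*9.42^i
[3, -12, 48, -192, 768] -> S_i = 3*-4^i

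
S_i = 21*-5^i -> [21, -105, 525, -2625, 13125]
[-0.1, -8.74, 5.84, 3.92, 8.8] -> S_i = Random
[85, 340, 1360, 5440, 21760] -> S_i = 85*4^i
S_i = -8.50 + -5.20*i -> [-8.5, -13.7, -18.9, -24.1, -29.3]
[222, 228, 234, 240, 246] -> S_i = 222 + 6*i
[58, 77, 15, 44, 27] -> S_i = Random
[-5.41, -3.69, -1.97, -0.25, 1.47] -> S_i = -5.41 + 1.72*i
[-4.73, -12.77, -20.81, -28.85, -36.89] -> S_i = -4.73 + -8.04*i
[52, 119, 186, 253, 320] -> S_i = 52 + 67*i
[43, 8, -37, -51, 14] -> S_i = Random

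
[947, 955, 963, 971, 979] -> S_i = 947 + 8*i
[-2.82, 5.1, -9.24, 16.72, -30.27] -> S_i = -2.82*(-1.81)^i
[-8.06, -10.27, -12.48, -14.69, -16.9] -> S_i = -8.06 + -2.21*i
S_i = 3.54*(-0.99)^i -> [3.54, -3.5, 3.47, -3.43, 3.4]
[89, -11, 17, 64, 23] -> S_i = Random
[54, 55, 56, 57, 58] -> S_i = 54 + 1*i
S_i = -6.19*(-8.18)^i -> [-6.19, 50.63, -414.19, 3388.06, -27714.3]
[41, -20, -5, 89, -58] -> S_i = Random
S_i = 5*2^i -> [5, 10, 20, 40, 80]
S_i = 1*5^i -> [1, 5, 25, 125, 625]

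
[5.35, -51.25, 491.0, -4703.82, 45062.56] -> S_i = 5.35*(-9.58)^i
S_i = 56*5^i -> [56, 280, 1400, 7000, 35000]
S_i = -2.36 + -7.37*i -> [-2.36, -9.73, -17.1, -24.47, -31.84]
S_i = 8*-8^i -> [8, -64, 512, -4096, 32768]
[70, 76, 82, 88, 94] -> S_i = 70 + 6*i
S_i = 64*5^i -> [64, 320, 1600, 8000, 40000]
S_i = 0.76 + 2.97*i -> [0.76, 3.73, 6.7, 9.67, 12.64]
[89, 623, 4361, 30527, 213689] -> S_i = 89*7^i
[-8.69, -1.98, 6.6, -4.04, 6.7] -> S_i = Random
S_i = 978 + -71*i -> [978, 907, 836, 765, 694]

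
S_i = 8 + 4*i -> [8, 12, 16, 20, 24]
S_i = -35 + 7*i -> [-35, -28, -21, -14, -7]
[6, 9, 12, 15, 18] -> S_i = 6 + 3*i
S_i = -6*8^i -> [-6, -48, -384, -3072, -24576]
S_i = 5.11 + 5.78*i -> [5.11, 10.89, 16.67, 22.45, 28.23]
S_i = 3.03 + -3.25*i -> [3.03, -0.22, -3.47, -6.72, -9.97]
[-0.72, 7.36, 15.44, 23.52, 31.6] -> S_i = -0.72 + 8.08*i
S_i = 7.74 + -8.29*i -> [7.74, -0.55, -8.84, -17.13, -25.42]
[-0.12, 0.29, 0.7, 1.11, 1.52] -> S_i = -0.12 + 0.41*i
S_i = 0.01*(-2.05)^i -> [0.01, -0.02, 0.04, -0.09, 0.18]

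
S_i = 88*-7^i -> [88, -616, 4312, -30184, 211288]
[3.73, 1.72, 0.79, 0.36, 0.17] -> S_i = 3.73*0.46^i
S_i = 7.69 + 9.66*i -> [7.69, 17.35, 27.01, 36.67, 46.33]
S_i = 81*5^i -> [81, 405, 2025, 10125, 50625]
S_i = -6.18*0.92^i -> [-6.18, -5.69, -5.23, -4.81, -4.43]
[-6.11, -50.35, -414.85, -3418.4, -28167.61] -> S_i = -6.11*8.24^i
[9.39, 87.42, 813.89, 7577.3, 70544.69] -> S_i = 9.39*9.31^i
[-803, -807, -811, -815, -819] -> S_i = -803 + -4*i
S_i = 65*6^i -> [65, 390, 2340, 14040, 84240]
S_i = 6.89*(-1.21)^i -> [6.89, -8.34, 10.09, -12.21, 14.77]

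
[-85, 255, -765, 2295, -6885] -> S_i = -85*-3^i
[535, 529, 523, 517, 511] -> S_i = 535 + -6*i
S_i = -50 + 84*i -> [-50, 34, 118, 202, 286]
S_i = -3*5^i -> [-3, -15, -75, -375, -1875]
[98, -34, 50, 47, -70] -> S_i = Random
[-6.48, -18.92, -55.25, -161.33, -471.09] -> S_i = -6.48*2.92^i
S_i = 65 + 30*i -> [65, 95, 125, 155, 185]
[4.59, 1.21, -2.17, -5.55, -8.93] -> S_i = 4.59 + -3.38*i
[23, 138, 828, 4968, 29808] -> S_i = 23*6^i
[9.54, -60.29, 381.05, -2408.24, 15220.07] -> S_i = 9.54*(-6.32)^i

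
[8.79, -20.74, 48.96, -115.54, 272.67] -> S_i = 8.79*(-2.36)^i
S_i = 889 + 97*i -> [889, 986, 1083, 1180, 1277]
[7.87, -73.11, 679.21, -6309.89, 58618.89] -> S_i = 7.87*(-9.29)^i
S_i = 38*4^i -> [38, 152, 608, 2432, 9728]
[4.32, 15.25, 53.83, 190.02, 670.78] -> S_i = 4.32*3.53^i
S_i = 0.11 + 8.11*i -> [0.11, 8.22, 16.33, 24.44, 32.55]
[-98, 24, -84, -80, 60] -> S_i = Random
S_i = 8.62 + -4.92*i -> [8.62, 3.7, -1.22, -6.14, -11.06]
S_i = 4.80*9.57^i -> [4.8, 45.94, 439.61, 4207.04, 40261.41]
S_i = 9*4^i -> [9, 36, 144, 576, 2304]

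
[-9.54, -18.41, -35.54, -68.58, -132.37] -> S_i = -9.54*1.93^i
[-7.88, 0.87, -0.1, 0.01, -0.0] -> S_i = -7.88*(-0.11)^i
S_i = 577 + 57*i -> [577, 634, 691, 748, 805]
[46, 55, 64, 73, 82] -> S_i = 46 + 9*i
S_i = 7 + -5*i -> [7, 2, -3, -8, -13]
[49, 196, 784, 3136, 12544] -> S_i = 49*4^i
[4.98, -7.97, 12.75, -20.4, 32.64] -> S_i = 4.98*(-1.60)^i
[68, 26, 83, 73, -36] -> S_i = Random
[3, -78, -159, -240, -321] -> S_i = 3 + -81*i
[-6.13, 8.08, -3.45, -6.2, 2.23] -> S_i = Random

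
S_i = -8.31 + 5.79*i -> [-8.31, -2.52, 3.27, 9.06, 14.85]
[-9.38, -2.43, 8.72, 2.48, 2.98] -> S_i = Random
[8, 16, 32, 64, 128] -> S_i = 8*2^i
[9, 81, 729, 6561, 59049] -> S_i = 9*9^i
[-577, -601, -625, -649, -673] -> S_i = -577 + -24*i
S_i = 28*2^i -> [28, 56, 112, 224, 448]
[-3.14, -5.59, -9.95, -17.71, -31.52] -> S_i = -3.14*1.78^i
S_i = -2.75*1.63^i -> [-2.75, -4.48, -7.31, -11.91, -19.41]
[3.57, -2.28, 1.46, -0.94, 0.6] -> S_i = 3.57*(-0.64)^i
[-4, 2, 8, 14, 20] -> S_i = -4 + 6*i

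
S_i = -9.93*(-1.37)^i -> [-9.93, 13.6, -18.64, 25.53, -34.98]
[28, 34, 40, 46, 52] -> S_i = 28 + 6*i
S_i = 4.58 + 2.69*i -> [4.58, 7.27, 9.96, 12.65, 15.34]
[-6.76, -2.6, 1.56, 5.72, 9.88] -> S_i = -6.76 + 4.16*i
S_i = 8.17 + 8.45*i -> [8.17, 16.62, 25.07, 33.52, 41.97]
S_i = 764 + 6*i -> [764, 770, 776, 782, 788]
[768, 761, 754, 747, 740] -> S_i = 768 + -7*i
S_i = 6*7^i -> [6, 42, 294, 2058, 14406]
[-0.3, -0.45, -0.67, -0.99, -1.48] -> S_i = -0.30*1.49^i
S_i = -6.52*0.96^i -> [-6.52, -6.26, -6.01, -5.77, -5.54]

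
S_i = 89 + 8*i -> [89, 97, 105, 113, 121]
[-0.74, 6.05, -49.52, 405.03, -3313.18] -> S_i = -0.74*(-8.18)^i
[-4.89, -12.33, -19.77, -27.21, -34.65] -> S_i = -4.89 + -7.44*i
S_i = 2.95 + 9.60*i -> [2.95, 12.55, 22.15, 31.75, 41.35]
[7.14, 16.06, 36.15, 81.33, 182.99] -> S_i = 7.14*2.25^i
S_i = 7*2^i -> [7, 14, 28, 56, 112]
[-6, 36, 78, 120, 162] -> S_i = -6 + 42*i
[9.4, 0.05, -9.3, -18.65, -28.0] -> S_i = 9.40 + -9.35*i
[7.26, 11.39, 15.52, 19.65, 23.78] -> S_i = 7.26 + 4.13*i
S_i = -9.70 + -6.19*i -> [-9.7, -15.89, -22.08, -28.27, -34.46]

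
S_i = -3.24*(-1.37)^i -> [-3.24, 4.44, -6.08, 8.33, -11.41]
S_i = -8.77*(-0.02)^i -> [-8.77, 0.18, -0.0, 0.0, -0.0]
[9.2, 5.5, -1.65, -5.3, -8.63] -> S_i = Random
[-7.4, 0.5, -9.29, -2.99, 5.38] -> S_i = Random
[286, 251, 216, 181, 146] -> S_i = 286 + -35*i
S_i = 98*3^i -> [98, 294, 882, 2646, 7938]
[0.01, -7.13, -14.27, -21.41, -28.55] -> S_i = 0.01 + -7.14*i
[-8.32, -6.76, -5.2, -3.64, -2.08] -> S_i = -8.32 + 1.56*i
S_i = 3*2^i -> [3, 6, 12, 24, 48]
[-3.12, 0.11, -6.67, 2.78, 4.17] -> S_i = Random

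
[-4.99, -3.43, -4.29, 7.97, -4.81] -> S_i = Random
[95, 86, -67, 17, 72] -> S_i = Random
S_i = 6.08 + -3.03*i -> [6.08, 3.05, 0.02, -3.01, -6.04]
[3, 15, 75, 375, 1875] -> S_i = 3*5^i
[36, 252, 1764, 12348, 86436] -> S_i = 36*7^i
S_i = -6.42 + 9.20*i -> [-6.42, 2.78, 11.98, 21.18, 30.38]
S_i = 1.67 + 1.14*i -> [1.67, 2.81, 3.95, 5.09, 6.23]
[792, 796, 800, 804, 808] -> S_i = 792 + 4*i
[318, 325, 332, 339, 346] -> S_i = 318 + 7*i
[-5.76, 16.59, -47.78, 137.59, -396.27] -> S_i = -5.76*(-2.88)^i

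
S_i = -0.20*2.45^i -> [-0.2, -0.49, -1.2, -2.94, -7.21]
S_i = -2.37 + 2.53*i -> [-2.37, 0.16, 2.69, 5.22, 7.75]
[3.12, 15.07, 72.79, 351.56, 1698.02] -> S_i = 3.12*4.83^i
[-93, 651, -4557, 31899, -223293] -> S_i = -93*-7^i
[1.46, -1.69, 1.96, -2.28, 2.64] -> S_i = 1.46*(-1.16)^i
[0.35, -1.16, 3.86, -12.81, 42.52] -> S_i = 0.35*(-3.32)^i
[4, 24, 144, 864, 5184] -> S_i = 4*6^i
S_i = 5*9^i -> [5, 45, 405, 3645, 32805]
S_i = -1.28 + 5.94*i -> [-1.28, 4.66, 10.6, 16.54, 22.48]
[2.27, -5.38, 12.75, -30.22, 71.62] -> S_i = 2.27*(-2.37)^i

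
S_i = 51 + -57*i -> [51, -6, -63, -120, -177]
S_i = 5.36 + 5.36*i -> [5.36, 10.72, 16.08, 21.44, 26.8]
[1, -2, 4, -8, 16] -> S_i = 1*-2^i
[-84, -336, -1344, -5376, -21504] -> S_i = -84*4^i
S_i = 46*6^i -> [46, 276, 1656, 9936, 59616]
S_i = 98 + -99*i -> [98, -1, -100, -199, -298]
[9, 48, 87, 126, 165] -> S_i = 9 + 39*i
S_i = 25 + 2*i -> [25, 27, 29, 31, 33]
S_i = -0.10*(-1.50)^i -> [-0.1, 0.15, -0.22, 0.34, -0.51]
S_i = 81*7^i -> [81, 567, 3969, 27783, 194481]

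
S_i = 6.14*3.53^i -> [6.14, 21.67, 76.51, 270.08, 953.38]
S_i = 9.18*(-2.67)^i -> [9.18, -24.51, 65.44, -174.73, 466.54]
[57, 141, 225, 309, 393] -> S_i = 57 + 84*i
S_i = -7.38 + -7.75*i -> [-7.38, -15.13, -22.88, -30.63, -38.38]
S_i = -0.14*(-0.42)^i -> [-0.14, 0.06, -0.02, 0.01, -0.0]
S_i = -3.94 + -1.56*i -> [-3.94, -5.5, -7.06, -8.62, -10.18]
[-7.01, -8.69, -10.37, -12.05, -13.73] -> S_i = -7.01 + -1.68*i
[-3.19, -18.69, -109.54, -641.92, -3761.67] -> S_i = -3.19*5.86^i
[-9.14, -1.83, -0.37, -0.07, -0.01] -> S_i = -9.14*0.20^i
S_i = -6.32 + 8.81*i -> [-6.32, 2.49, 11.3, 20.11, 28.92]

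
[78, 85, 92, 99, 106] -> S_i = 78 + 7*i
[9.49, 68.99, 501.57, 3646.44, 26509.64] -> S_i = 9.49*7.27^i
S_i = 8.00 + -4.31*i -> [8.0, 3.69, -0.62, -4.93, -9.24]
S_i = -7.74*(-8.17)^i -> [-7.74, 63.24, -516.64, 4220.92, -34484.92]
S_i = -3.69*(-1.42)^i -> [-3.69, 5.24, -7.44, 10.57, -15.0]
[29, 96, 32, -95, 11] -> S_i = Random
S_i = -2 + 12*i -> [-2, 10, 22, 34, 46]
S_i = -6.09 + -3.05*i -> [-6.09, -9.14, -12.19, -15.24, -18.29]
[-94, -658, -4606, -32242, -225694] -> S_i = -94*7^i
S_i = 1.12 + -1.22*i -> [1.12, -0.1, -1.32, -2.54, -3.76]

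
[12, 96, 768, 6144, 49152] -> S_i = 12*8^i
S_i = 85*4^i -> [85, 340, 1360, 5440, 21760]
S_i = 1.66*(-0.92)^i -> [1.66, -1.53, 1.41, -1.29, 1.19]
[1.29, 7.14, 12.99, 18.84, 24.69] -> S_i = 1.29 + 5.85*i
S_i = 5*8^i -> [5, 40, 320, 2560, 20480]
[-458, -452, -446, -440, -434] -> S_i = -458 + 6*i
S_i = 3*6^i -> [3, 18, 108, 648, 3888]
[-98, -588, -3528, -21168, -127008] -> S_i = -98*6^i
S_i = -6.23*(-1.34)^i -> [-6.23, 8.35, -11.19, 14.99, -20.09]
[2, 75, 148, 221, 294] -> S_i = 2 + 73*i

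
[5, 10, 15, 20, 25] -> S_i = 5 + 5*i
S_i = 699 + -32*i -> [699, 667, 635, 603, 571]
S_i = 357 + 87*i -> [357, 444, 531, 618, 705]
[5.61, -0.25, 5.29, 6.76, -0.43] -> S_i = Random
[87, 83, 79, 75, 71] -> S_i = 87 + -4*i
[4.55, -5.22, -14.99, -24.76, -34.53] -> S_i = 4.55 + -9.77*i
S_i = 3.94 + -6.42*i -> [3.94, -2.48, -8.9, -15.32, -21.74]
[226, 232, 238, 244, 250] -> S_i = 226 + 6*i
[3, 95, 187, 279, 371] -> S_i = 3 + 92*i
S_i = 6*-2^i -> [6, -12, 24, -48, 96]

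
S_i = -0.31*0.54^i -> [-0.31, -0.17, -0.09, -0.05, -0.03]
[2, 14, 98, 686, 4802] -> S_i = 2*7^i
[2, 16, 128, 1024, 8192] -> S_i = 2*8^i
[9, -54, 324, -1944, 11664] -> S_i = 9*-6^i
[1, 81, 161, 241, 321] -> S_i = 1 + 80*i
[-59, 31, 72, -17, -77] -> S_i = Random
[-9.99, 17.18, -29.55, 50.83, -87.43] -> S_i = -9.99*(-1.72)^i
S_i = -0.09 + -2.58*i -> [-0.09, -2.67, -5.25, -7.83, -10.41]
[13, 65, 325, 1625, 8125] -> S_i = 13*5^i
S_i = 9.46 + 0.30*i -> [9.46, 9.76, 10.06, 10.36, 10.66]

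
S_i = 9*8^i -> [9, 72, 576, 4608, 36864]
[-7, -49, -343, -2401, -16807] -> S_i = -7*7^i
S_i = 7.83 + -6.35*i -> [7.83, 1.48, -4.87, -11.22, -17.57]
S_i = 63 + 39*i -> [63, 102, 141, 180, 219]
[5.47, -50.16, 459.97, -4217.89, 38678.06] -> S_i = 5.47*(-9.17)^i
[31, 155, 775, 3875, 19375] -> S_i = 31*5^i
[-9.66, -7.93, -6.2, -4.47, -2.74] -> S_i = -9.66 + 1.73*i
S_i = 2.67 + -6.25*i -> [2.67, -3.58, -9.83, -16.08, -22.33]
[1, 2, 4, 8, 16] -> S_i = 1*2^i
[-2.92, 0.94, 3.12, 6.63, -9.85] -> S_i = Random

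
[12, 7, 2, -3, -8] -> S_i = 12 + -5*i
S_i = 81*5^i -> [81, 405, 2025, 10125, 50625]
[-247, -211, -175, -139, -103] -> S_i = -247 + 36*i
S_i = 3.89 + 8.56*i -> [3.89, 12.45, 21.01, 29.57, 38.13]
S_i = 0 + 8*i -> [0, 8, 16, 24, 32]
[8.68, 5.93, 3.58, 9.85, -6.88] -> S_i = Random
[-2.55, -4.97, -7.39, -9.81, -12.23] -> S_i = -2.55 + -2.42*i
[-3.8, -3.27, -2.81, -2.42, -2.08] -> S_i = -3.80*0.86^i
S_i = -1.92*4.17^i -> [-1.92, -8.01, -33.39, -139.22, -580.56]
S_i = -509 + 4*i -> [-509, -505, -501, -497, -493]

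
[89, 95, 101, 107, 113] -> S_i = 89 + 6*i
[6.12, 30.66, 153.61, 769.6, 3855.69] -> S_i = 6.12*5.01^i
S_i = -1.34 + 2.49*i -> [-1.34, 1.15, 3.64, 6.13, 8.62]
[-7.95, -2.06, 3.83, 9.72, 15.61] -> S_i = -7.95 + 5.89*i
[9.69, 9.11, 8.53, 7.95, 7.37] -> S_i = 9.69 + -0.58*i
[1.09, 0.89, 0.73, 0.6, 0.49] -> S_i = 1.09*0.82^i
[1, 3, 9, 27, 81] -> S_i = 1*3^i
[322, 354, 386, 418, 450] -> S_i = 322 + 32*i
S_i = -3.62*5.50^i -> [-3.62, -19.91, -109.51, -602.28, -3312.53]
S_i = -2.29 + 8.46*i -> [-2.29, 6.17, 14.63, 23.09, 31.55]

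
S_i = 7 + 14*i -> [7, 21, 35, 49, 63]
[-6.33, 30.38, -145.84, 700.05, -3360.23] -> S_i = -6.33*(-4.80)^i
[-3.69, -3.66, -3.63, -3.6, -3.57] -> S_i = -3.69 + 0.03*i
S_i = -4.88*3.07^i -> [-4.88, -14.98, -45.99, -141.2, -433.48]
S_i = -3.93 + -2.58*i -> [-3.93, -6.51, -9.09, -11.67, -14.25]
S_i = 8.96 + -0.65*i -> [8.96, 8.31, 7.66, 7.01, 6.36]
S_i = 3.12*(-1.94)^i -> [3.12, -6.05, 11.74, -22.78, 44.19]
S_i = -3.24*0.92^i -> [-3.24, -2.98, -2.74, -2.52, -2.32]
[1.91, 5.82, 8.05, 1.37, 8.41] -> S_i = Random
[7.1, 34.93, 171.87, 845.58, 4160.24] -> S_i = 7.10*4.92^i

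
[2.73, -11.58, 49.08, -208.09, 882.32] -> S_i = 2.73*(-4.24)^i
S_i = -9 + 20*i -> [-9, 11, 31, 51, 71]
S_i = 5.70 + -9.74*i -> [5.7, -4.04, -13.78, -23.52, -33.26]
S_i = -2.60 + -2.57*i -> [-2.6, -5.17, -7.74, -10.31, -12.88]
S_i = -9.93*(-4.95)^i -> [-9.93, 49.15, -243.31, 1204.38, -5961.7]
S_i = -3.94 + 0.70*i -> [-3.94, -3.24, -2.54, -1.84, -1.14]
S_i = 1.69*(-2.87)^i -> [1.69, -4.85, 13.92, -39.95, 114.66]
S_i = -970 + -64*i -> [-970, -1034, -1098, -1162, -1226]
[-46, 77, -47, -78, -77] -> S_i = Random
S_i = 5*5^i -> [5, 25, 125, 625, 3125]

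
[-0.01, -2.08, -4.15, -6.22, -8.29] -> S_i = -0.01 + -2.07*i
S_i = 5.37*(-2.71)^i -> [5.37, -14.55, 39.44, -106.88, 289.64]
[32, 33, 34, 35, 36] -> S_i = 32 + 1*i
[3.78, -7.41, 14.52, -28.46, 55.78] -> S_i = 3.78*(-1.96)^i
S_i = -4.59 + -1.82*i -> [-4.59, -6.41, -8.23, -10.05, -11.87]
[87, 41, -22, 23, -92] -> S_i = Random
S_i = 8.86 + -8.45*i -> [8.86, 0.41, -8.04, -16.49, -24.94]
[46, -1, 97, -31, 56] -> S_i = Random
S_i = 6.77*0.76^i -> [6.77, 5.15, 3.91, 2.97, 2.26]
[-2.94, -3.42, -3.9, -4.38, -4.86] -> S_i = -2.94 + -0.48*i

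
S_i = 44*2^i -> [44, 88, 176, 352, 704]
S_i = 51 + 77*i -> [51, 128, 205, 282, 359]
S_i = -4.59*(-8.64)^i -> [-4.59, 39.66, -342.64, 2960.42, -25578.06]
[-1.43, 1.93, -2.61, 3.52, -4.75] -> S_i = -1.43*(-1.35)^i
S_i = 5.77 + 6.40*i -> [5.77, 12.17, 18.57, 24.97, 31.37]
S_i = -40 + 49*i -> [-40, 9, 58, 107, 156]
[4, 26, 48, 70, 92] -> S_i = 4 + 22*i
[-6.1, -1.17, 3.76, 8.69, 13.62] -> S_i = -6.10 + 4.93*i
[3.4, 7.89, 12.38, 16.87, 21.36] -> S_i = 3.40 + 4.49*i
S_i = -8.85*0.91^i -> [-8.85, -8.05, -7.33, -6.67, -6.07]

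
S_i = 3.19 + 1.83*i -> [3.19, 5.02, 6.85, 8.68, 10.51]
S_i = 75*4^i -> [75, 300, 1200, 4800, 19200]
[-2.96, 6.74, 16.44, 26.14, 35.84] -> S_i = -2.96 + 9.70*i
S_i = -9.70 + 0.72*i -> [-9.7, -8.98, -8.26, -7.54, -6.82]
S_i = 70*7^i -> [70, 490, 3430, 24010, 168070]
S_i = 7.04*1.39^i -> [7.04, 9.79, 13.6, 18.91, 26.28]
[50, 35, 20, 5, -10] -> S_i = 50 + -15*i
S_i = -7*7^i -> [-7, -49, -343, -2401, -16807]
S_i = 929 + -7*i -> [929, 922, 915, 908, 901]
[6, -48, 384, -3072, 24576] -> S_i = 6*-8^i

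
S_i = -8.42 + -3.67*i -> [-8.42, -12.09, -15.76, -19.43, -23.1]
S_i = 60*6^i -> [60, 360, 2160, 12960, 77760]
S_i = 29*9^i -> [29, 261, 2349, 21141, 190269]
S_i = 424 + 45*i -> [424, 469, 514, 559, 604]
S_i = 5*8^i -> [5, 40, 320, 2560, 20480]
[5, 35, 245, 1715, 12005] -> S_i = 5*7^i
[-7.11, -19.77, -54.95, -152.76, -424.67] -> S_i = -7.11*2.78^i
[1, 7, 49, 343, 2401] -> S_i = 1*7^i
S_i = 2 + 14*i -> [2, 16, 30, 44, 58]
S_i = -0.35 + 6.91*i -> [-0.35, 6.56, 13.47, 20.38, 27.29]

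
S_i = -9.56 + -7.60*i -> [-9.56, -17.16, -24.76, -32.36, -39.96]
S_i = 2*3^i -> [2, 6, 18, 54, 162]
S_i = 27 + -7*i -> [27, 20, 13, 6, -1]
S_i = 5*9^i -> [5, 45, 405, 3645, 32805]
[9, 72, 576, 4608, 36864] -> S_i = 9*8^i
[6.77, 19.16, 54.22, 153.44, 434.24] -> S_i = 6.77*2.83^i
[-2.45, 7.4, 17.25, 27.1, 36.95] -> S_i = -2.45 + 9.85*i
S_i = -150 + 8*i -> [-150, -142, -134, -126, -118]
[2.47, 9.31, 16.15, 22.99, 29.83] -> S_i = 2.47 + 6.84*i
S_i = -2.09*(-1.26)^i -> [-2.09, 2.63, -3.32, 4.18, -5.27]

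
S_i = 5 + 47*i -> [5, 52, 99, 146, 193]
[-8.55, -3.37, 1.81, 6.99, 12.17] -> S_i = -8.55 + 5.18*i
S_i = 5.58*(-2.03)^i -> [5.58, -11.33, 22.99, -46.68, 94.76]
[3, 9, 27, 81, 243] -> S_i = 3*3^i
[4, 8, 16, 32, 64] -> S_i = 4*2^i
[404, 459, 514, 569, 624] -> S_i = 404 + 55*i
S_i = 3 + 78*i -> [3, 81, 159, 237, 315]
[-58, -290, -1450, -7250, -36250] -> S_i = -58*5^i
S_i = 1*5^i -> [1, 5, 25, 125, 625]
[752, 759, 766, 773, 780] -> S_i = 752 + 7*i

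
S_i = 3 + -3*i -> [3, 0, -3, -6, -9]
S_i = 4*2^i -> [4, 8, 16, 32, 64]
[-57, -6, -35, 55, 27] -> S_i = Random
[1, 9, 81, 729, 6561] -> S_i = 1*9^i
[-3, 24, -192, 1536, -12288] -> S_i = -3*-8^i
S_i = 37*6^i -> [37, 222, 1332, 7992, 47952]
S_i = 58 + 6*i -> [58, 64, 70, 76, 82]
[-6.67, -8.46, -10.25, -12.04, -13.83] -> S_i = -6.67 + -1.79*i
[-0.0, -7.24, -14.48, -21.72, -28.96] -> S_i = -0.00 + -7.24*i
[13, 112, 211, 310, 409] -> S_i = 13 + 99*i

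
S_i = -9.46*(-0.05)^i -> [-9.46, 0.47, -0.02, 0.0, -0.0]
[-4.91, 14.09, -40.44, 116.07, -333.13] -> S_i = -4.91*(-2.87)^i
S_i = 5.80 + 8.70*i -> [5.8, 14.5, 23.2, 31.9, 40.6]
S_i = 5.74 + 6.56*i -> [5.74, 12.3, 18.86, 25.42, 31.98]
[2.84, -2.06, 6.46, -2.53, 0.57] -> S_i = Random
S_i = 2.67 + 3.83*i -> [2.67, 6.5, 10.33, 14.16, 17.99]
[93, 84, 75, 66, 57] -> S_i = 93 + -9*i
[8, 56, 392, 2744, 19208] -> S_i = 8*7^i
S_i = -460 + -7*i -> [-460, -467, -474, -481, -488]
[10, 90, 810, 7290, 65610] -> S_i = 10*9^i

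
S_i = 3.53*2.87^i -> [3.53, 10.13, 29.08, 83.45, 239.5]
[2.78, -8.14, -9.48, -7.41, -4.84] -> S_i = Random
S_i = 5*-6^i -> [5, -30, 180, -1080, 6480]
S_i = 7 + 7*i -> [7, 14, 21, 28, 35]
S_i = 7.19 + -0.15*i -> [7.19, 7.04, 6.89, 6.74, 6.59]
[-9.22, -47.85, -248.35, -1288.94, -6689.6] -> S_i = -9.22*5.19^i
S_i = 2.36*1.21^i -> [2.36, 2.86, 3.46, 4.18, 5.06]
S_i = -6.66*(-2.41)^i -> [-6.66, 16.05, -38.68, 93.22, -224.67]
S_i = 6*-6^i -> [6, -36, 216, -1296, 7776]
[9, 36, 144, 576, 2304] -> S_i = 9*4^i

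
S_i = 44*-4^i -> [44, -176, 704, -2816, 11264]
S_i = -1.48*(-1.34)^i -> [-1.48, 1.98, -2.66, 3.56, -4.77]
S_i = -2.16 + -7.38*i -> [-2.16, -9.54, -16.92, -24.3, -31.68]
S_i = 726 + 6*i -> [726, 732, 738, 744, 750]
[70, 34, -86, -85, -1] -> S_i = Random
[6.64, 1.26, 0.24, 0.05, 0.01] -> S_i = 6.64*0.19^i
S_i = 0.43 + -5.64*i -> [0.43, -5.21, -10.85, -16.49, -22.13]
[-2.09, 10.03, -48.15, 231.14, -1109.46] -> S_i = -2.09*(-4.80)^i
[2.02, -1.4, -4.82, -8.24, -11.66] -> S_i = 2.02 + -3.42*i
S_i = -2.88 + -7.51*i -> [-2.88, -10.39, -17.9, -25.41, -32.92]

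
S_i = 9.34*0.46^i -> [9.34, 4.3, 1.98, 0.91, 0.42]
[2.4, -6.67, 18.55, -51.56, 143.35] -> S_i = 2.40*(-2.78)^i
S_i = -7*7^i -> [-7, -49, -343, -2401, -16807]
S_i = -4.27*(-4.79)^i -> [-4.27, 20.45, -97.97, 469.28, -2247.86]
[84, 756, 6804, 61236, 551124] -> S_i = 84*9^i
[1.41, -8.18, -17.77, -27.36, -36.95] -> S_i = 1.41 + -9.59*i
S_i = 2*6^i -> [2, 12, 72, 432, 2592]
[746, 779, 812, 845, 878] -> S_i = 746 + 33*i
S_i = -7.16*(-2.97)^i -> [-7.16, 21.27, -63.16, 187.58, -557.11]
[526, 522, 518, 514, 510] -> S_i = 526 + -4*i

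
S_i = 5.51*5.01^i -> [5.51, 27.61, 138.3, 692.89, 3471.38]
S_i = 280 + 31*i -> [280, 311, 342, 373, 404]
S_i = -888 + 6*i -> [-888, -882, -876, -870, -864]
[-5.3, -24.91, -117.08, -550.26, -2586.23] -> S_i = -5.30*4.70^i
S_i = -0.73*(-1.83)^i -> [-0.73, 1.34, -2.44, 4.47, -8.19]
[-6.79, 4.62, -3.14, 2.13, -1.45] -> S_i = -6.79*(-0.68)^i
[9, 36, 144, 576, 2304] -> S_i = 9*4^i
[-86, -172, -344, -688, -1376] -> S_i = -86*2^i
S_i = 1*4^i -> [1, 4, 16, 64, 256]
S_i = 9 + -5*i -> [9, 4, -1, -6, -11]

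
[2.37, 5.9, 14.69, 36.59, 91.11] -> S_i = 2.37*2.49^i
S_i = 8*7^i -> [8, 56, 392, 2744, 19208]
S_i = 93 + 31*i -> [93, 124, 155, 186, 217]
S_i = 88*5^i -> [88, 440, 2200, 11000, 55000]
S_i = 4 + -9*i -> [4, -5, -14, -23, -32]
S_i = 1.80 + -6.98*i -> [1.8, -5.18, -12.16, -19.14, -26.12]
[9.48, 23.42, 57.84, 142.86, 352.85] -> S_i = 9.48*2.47^i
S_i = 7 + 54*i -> [7, 61, 115, 169, 223]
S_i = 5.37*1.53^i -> [5.37, 8.22, 12.57, 19.23, 29.43]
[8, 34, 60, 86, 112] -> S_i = 8 + 26*i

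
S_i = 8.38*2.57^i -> [8.38, 21.54, 55.35, 142.25, 365.58]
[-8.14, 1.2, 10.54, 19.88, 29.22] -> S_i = -8.14 + 9.34*i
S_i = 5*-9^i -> [5, -45, 405, -3645, 32805]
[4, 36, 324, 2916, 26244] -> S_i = 4*9^i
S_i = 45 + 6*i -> [45, 51, 57, 63, 69]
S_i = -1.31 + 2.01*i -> [-1.31, 0.7, 2.71, 4.72, 6.73]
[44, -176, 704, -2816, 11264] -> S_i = 44*-4^i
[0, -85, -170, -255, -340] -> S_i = 0 + -85*i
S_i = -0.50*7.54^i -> [-0.5, -3.77, -28.43, -214.33, -1616.05]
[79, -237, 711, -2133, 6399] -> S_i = 79*-3^i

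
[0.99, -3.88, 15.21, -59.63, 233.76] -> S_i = 0.99*(-3.92)^i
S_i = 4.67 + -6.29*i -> [4.67, -1.62, -7.91, -14.2, -20.49]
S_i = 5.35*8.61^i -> [5.35, 46.06, 396.61, 3414.78, 29401.29]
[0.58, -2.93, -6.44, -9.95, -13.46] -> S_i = 0.58 + -3.51*i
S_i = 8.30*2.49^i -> [8.3, 20.67, 51.46, 128.14, 319.06]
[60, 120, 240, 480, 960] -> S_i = 60*2^i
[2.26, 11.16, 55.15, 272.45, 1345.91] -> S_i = 2.26*4.94^i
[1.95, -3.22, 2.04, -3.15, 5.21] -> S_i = Random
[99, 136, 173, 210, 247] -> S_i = 99 + 37*i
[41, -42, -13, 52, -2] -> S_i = Random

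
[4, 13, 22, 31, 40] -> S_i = 4 + 9*i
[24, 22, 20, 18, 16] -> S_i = 24 + -2*i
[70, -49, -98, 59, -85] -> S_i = Random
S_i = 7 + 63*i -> [7, 70, 133, 196, 259]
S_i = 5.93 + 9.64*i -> [5.93, 15.57, 25.21, 34.85, 44.49]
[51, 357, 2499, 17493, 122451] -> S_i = 51*7^i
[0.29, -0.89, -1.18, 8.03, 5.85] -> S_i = Random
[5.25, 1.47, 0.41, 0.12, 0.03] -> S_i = 5.25*0.28^i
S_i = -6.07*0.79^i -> [-6.07, -4.8, -3.79, -2.99, -2.36]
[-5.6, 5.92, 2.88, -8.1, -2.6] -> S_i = Random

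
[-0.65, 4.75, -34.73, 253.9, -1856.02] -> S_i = -0.65*(-7.31)^i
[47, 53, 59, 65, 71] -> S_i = 47 + 6*i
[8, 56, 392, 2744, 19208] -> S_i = 8*7^i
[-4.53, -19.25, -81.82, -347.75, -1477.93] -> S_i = -4.53*4.25^i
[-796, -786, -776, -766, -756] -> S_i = -796 + 10*i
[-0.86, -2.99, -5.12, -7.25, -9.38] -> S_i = -0.86 + -2.13*i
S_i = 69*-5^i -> [69, -345, 1725, -8625, 43125]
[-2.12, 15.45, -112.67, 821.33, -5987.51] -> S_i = -2.12*(-7.29)^i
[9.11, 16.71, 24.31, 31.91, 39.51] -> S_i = 9.11 + 7.60*i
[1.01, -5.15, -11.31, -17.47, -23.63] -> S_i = 1.01 + -6.16*i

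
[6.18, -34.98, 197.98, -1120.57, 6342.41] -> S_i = 6.18*(-5.66)^i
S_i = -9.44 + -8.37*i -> [-9.44, -17.81, -26.18, -34.55, -42.92]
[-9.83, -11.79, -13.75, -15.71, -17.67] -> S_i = -9.83 + -1.96*i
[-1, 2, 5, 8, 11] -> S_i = -1 + 3*i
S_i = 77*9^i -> [77, 693, 6237, 56133, 505197]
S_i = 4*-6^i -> [4, -24, 144, -864, 5184]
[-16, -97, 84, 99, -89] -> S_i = Random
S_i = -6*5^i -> [-6, -30, -150, -750, -3750]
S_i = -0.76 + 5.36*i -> [-0.76, 4.6, 9.96, 15.32, 20.68]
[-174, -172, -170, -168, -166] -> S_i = -174 + 2*i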